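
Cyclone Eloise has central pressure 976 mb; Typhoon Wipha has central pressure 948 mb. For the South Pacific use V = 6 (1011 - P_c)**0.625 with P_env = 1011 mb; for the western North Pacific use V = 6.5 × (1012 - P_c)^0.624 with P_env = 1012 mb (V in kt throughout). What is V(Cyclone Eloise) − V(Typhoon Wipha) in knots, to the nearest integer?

Cyclone Eloise: ΔP = 35; V ≈ 6 × 35^0.625 ≈ 55.36 kt.
Typhoon Wipha: ΔP = 64; V ≈ 6.5 × 64^0.624 ≈ 87.09 kt.
Difference ≈ 55.36 − 87.09 = -31.73 → -32 kt.

-32 kt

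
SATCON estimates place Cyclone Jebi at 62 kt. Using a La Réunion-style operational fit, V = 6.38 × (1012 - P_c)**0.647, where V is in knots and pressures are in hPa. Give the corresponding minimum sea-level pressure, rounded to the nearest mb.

ΔP = (V / 6.38)^(1/0.647) = (62/6.38)^1.546.
62/6.38 = 9.718; 9.718^1.546 ≈ 33.60 mb.
P_c = 1012 − 33.60 = 978.40 ≈ 978 mb.

978 mb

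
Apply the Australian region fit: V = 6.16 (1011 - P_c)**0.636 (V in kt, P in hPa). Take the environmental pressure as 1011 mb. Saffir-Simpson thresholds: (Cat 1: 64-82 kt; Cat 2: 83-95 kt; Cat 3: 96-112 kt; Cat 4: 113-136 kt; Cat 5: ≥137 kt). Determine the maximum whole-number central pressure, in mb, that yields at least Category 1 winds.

Category 1 begins at V = 64 kt.
Required ΔP = (64/6.16)^(1/0.636) = 10.390^1.572 ≈ 39.67 mb.
P_c ≤ 1011 − 39.67 = 971.33, so the highest integer P_c is 971 mb.

971 mb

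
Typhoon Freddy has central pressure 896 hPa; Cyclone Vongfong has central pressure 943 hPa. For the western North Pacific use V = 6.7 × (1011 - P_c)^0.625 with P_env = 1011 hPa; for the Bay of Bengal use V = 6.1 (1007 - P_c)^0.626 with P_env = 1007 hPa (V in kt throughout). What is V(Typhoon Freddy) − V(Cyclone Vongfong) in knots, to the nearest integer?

48 kt

Typhoon Freddy: ΔP = 115; V ≈ 6.7 × 115^0.625 ≈ 130.02 kt.
Cyclone Vongfong: ΔP = 64; V ≈ 6.1 × 64^0.626 ≈ 82.41 kt.
Difference ≈ 130.02 − 82.41 = 47.61 → 48 kt.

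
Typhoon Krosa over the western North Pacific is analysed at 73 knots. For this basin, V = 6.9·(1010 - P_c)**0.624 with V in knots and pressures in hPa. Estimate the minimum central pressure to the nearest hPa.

966 hPa

ΔP = (V / 6.9)^(1/0.624) = (73/6.9)^1.603.
73/6.9 = 10.580; 10.580^1.603 ≈ 43.83 hPa.
P_c = 1010 − 43.83 = 966.17 ≈ 966 hPa.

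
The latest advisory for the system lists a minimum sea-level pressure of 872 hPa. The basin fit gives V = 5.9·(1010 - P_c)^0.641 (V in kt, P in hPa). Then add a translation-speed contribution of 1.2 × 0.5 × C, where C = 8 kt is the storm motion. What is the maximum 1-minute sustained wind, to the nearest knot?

ΔP = 1010 − 872 = 138 hPa.
138^0.641 ≈ 23.532.
V ≈ 5.9 × 23.532 ≈ 138.8 kt.
Translation term: 1.2 × 0.5 × 8 = 4.8 kt.
Corrected V ≈ 143.6 kt → 144 kt.

144 kt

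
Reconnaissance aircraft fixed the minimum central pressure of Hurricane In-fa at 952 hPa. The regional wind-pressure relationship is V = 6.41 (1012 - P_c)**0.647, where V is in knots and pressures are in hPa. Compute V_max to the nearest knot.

91 kt

ΔP = 1012 − 952 = 60 hPa.
60^0.647 ≈ 14.140.
V ≈ 6.41 × 14.140 ≈ 90.6 kt.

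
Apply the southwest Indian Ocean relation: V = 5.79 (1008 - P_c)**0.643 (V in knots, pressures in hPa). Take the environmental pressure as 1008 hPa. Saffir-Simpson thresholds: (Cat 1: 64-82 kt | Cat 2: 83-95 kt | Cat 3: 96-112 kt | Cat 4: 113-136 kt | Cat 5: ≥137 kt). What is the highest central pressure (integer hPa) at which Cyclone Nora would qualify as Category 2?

945 hPa

Category 2 begins at V = 83 kt.
Required ΔP = (83/5.79)^(1/0.643) = 14.335^1.555 ≈ 62.87 hPa.
P_c ≤ 1008 − 62.87 = 945.13, so the highest integer P_c is 945 hPa.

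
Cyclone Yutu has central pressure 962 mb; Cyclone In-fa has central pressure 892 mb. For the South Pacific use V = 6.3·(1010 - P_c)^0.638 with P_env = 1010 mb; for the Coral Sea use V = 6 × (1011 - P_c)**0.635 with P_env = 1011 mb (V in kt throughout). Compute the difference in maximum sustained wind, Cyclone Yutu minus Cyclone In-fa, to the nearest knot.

Cyclone Yutu: ΔP = 48; V ≈ 6.3 × 48^0.638 ≈ 74.47 kt.
Cyclone In-fa: ΔP = 119; V ≈ 6 × 119^0.635 ≈ 124.77 kt.
Difference ≈ 74.47 − 124.77 = -50.30 → -50 kt.

-50 kt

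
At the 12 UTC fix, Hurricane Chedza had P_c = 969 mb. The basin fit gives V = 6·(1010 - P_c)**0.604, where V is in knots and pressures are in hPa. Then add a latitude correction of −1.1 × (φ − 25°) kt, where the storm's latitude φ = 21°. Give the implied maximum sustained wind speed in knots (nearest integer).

61 kt

ΔP = 1010 − 969 = 41 mb.
41^0.604 ≈ 9.422.
V ≈ 6 × 9.422 ≈ 56.5 kt.
Latitude correction: −1.1 × (21 − 25) = 4.4 kt.
Corrected V ≈ 60.9 kt → 61 kt.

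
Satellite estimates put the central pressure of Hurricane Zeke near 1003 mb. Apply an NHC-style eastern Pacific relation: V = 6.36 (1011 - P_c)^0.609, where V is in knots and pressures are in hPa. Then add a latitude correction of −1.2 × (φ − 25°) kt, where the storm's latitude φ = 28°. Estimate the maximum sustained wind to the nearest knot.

ΔP = 1011 − 1003 = 8 mb.
8^0.609 ≈ 3.548.
V ≈ 6.36 × 3.548 ≈ 22.6 kt.
Latitude correction: −1.2 × (28 − 25) = -3.6 kt.
Corrected V ≈ 19 kt → 19 kt.

19 kt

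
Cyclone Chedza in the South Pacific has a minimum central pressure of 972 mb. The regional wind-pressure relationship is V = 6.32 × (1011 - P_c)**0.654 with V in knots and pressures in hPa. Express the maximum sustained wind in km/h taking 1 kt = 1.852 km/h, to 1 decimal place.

128.5 km/h

ΔP = 1011 − 972 = 39 mb.
V ≈ 6.32 × 39^0.654 = 6.32 × 10.979 ≈ 69.386 kt.
69.386 × 1.852 ≈ 128.50 km/h → 128.5 km/h.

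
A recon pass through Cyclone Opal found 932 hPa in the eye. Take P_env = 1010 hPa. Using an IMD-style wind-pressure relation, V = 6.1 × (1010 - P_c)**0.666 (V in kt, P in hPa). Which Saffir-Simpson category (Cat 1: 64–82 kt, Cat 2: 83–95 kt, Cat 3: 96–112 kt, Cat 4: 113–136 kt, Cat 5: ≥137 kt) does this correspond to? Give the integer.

3

ΔP = 1010 − 932 = 78 hPa.
V ≈ 6.1 × 78^0.666 = 6.1 × 18.20 ≈ 111 kt.
111 kt falls in the Category 3 band.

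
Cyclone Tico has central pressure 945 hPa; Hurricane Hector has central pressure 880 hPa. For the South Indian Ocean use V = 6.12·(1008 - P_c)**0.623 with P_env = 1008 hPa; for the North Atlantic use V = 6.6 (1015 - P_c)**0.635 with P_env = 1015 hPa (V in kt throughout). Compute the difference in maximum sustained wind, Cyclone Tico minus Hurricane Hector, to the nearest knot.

-68 kt

Cyclone Tico: ΔP = 63; V ≈ 6.12 × 63^0.623 ≈ 80.86 kt.
Hurricane Hector: ΔP = 135; V ≈ 6.6 × 135^0.635 ≈ 148.70 kt.
Difference ≈ 80.86 − 148.70 = -67.84 → -68 kt.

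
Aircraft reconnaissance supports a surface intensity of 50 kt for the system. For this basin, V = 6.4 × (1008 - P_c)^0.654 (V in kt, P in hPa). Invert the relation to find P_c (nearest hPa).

985 hPa

ΔP = (V / 6.4)^(1/0.654) = (50/6.4)^1.529.
50/6.4 = 7.812; 7.812^1.529 ≈ 23.18 hPa.
P_c = 1008 − 23.18 = 984.82 ≈ 985 hPa.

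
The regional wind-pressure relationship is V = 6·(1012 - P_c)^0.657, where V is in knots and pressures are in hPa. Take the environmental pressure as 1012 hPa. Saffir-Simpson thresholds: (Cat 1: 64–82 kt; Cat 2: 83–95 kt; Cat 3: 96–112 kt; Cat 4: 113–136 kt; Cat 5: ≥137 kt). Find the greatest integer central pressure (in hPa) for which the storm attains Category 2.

Category 2 begins at V = 83 kt.
Required ΔP = (83/6)^(1/0.657) = 13.833^1.522 ≈ 54.52 hPa.
P_c ≤ 1012 − 54.52 = 957.48, so the highest integer P_c is 957 hPa.

957 hPa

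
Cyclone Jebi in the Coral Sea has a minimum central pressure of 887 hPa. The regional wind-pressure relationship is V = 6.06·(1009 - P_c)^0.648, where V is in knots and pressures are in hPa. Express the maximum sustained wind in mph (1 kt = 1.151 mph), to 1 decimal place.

156.9 mph

ΔP = 1009 − 887 = 122 hPa.
V ≈ 6.06 × 122^0.648 = 6.06 × 22.489 ≈ 136.281 kt.
136.281 × 1.151 ≈ 156.86 mph → 156.9 mph.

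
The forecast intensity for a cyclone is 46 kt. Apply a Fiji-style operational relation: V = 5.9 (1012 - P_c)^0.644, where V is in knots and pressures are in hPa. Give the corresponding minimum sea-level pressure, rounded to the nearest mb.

988 mb

ΔP = (V / 5.9)^(1/0.644) = (46/5.9)^1.553.
46/5.9 = 7.797; 7.797^1.553 ≈ 24.26 mb.
P_c = 1012 − 24.26 = 987.74 ≈ 988 mb.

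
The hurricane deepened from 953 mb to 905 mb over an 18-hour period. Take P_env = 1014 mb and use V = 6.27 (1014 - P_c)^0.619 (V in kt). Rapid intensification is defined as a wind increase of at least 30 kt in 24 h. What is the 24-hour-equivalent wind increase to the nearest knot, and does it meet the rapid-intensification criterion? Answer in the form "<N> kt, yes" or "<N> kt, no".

46 kt, yes

V₁: ΔP = 61, V ≈ 6.27 × 61^0.619 ≈ 79.87 kt.
V₂: ΔP = 109, V ≈ 6.27 × 109^0.619 ≈ 114.40 kt.
ΔV over 18 h = 34.53 kt → 24 h equivalent = 34.53 × 24/18 ≈ 46.04 kt.
46 kt ≥ 30 kt ⇒ rapid intensification.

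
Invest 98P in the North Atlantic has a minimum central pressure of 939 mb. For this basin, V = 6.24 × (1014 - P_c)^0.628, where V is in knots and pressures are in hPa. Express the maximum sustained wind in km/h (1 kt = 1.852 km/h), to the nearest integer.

174 km/h

ΔP = 1014 − 939 = 75 mb.
V ≈ 6.24 × 75^0.628 = 6.24 × 15.050 ≈ 93.912 kt.
93.912 × 1.852 ≈ 173.93 km/h → 174 km/h.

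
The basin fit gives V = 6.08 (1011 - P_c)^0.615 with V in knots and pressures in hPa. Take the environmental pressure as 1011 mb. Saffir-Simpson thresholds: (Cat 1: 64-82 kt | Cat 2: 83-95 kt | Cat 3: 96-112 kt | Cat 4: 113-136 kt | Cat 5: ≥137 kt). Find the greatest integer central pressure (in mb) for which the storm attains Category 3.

Category 3 begins at V = 96 kt.
Required ΔP = (96/6.08)^(1/0.615) = 15.789^1.626 ≈ 88.83 mb.
P_c ≤ 1011 − 88.83 = 922.17, so the highest integer P_c is 922 mb.

922 mb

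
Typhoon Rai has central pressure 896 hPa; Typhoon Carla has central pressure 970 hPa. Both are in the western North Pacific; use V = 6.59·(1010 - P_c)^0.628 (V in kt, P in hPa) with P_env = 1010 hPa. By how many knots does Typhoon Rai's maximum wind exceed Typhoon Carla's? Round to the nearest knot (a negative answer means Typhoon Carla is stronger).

62 kt

Typhoon Rai: ΔP = 114; V ≈ 6.59 × 114^0.628 ≈ 129.01 kt.
Typhoon Carla: ΔP = 40; V ≈ 6.59 × 40^0.628 ≈ 66.83 kt.
Difference ≈ 129.01 − 66.83 = 62.18 → 62 kt.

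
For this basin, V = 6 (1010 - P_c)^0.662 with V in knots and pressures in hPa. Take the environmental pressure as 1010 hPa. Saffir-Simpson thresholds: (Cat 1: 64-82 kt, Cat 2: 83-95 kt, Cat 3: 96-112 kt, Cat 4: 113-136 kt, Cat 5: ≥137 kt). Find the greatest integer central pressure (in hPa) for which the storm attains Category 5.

Category 5 begins at V = 137 kt.
Required ΔP = (137/6)^(1/0.662) = 22.833^1.511 ≈ 112.78 hPa.
P_c ≤ 1010 − 112.78 = 897.22, so the highest integer P_c is 897 hPa.

897 hPa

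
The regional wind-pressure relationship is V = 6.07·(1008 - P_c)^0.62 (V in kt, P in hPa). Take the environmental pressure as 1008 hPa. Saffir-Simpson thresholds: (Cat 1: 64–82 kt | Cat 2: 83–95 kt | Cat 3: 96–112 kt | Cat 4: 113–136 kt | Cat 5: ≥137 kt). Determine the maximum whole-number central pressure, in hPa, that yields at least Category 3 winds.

922 hPa

Category 3 begins at V = 96 kt.
Required ΔP = (96/6.07)^(1/0.62) = 15.815^1.613 ≈ 85.90 hPa.
P_c ≤ 1008 − 85.90 = 922.10, so the highest integer P_c is 922 hPa.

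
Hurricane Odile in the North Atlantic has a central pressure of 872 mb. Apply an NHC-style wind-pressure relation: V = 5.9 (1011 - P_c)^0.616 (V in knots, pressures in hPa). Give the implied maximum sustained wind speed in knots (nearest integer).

ΔP = 1011 − 872 = 139 mb.
139^0.616 ≈ 20.898.
V ≈ 5.9 × 20.898 ≈ 123.3 kt.

123 kt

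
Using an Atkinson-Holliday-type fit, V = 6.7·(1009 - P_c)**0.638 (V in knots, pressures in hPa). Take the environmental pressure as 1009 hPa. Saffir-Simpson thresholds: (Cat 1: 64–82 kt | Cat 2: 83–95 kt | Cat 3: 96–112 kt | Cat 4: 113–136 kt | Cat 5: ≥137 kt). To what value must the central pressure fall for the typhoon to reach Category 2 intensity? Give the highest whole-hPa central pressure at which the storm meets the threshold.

Category 2 begins at V = 83 kt.
Required ΔP = (83/6.7)^(1/0.638) = 12.388^1.567 ≈ 51.66 hPa.
P_c ≤ 1009 − 51.66 = 957.34, so the highest integer P_c is 957 hPa.

957 hPa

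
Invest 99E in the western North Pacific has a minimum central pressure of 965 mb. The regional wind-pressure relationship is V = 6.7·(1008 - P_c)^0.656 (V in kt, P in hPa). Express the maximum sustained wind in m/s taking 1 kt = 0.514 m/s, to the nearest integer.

ΔP = 1008 − 965 = 43 mb.
V ≈ 6.7 × 43^0.656 = 6.7 × 11.791 ≈ 79.001 kt.
79.001 × 0.514 ≈ 40.61 m/s → 41 m/s.

41 m/s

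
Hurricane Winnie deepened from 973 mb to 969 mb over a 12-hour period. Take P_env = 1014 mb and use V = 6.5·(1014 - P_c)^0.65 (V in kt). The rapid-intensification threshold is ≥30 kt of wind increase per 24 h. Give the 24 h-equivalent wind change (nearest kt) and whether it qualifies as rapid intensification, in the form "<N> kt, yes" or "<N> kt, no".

9 kt, no

V₁: ΔP = 41, V ≈ 6.5 × 41^0.65 ≈ 72.65 kt.
V₂: ΔP = 45, V ≈ 6.5 × 45^0.65 ≈ 77.18 kt.
ΔV over 12 h = 4.53 kt → 24 h equivalent = 4.53 × 24/12 ≈ 9.06 kt.
9 kt < 30 kt ⇒ not rapid intensification.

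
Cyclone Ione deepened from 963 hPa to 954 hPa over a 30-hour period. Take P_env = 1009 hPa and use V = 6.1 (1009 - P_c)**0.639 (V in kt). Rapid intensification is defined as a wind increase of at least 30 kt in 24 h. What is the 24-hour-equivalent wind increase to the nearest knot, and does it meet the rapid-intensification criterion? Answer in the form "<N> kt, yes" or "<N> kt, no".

7 kt, no

V₁: ΔP = 46, V ≈ 6.1 × 46^0.639 ≈ 70.44 kt.
V₂: ΔP = 55, V ≈ 6.1 × 55^0.639 ≈ 78.96 kt.
ΔV over 30 h = 8.52 kt → 24 h equivalent = 8.52 × 24/30 ≈ 6.82 kt.
7 kt < 30 kt ⇒ not rapid intensification.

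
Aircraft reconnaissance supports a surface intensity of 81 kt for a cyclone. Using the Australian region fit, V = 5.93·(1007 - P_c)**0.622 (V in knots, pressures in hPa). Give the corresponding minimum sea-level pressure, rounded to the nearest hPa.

ΔP = (V / 5.93)^(1/0.622) = (81/5.93)^1.608.
81/5.93 = 13.659; 13.659^1.608 ≈ 66.90 hPa.
P_c = 1007 − 66.90 = 940.10 ≈ 940 hPa.

940 hPa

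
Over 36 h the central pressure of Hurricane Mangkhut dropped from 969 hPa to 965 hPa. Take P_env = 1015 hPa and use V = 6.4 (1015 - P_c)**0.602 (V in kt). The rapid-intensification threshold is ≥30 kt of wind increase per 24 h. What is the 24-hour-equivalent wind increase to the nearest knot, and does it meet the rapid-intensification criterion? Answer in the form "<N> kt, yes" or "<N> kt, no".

V₁: ΔP = 46, V ≈ 6.4 × 46^0.602 ≈ 64.14 kt.
V₂: ΔP = 50, V ≈ 6.4 × 50^0.602 ≈ 67.45 kt.
ΔV over 36 h = 3.31 kt → 24 h equivalent = 3.31 × 24/36 ≈ 2.21 kt.
2 kt < 30 kt ⇒ not rapid intensification.

2 kt, no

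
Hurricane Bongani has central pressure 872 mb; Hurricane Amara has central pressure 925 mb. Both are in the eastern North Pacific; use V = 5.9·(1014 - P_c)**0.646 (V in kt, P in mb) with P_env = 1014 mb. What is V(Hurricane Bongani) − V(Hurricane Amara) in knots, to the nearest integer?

Hurricane Bongani: ΔP = 142; V ≈ 5.9 × 142^0.646 ≈ 144.95 kt.
Hurricane Amara: ΔP = 89; V ≈ 5.9 × 89^0.646 ≈ 107.19 kt.
Difference ≈ 144.95 − 107.19 = 37.76 → 38 kt.

38 kt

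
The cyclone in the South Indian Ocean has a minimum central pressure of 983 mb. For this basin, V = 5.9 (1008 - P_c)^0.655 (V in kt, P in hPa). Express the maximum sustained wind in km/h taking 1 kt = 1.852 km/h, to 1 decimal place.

ΔP = 1008 − 983 = 25 mb.
V ≈ 5.9 × 25^0.655 = 5.9 × 8.235 ≈ 48.585 kt.
48.585 × 1.852 ≈ 89.98 km/h → 90.0 km/h.

90.0 km/h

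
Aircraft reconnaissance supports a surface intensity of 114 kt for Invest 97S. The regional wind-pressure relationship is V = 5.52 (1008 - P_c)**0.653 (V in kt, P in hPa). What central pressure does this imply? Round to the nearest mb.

ΔP = (V / 5.52)^(1/0.653) = (114/5.52)^1.531.
114/5.52 = 20.652; 20.652^1.531 ≈ 103.21 mb.
P_c = 1008 − 103.21 = 904.79 ≈ 905 mb.

905 mb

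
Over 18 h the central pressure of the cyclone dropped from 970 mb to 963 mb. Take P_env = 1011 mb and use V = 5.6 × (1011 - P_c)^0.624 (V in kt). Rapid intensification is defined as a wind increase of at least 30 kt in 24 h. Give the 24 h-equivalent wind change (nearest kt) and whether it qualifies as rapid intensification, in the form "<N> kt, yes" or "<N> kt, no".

V₁: ΔP = 41, V ≈ 5.6 × 41^0.624 ≈ 56.83 kt.
V₂: ΔP = 48, V ≈ 5.6 × 48^0.624 ≈ 62.70 kt.
ΔV over 18 h = 5.87 kt → 24 h equivalent = 5.87 × 24/18 ≈ 7.83 kt.
8 kt < 30 kt ⇒ not rapid intensification.

8 kt, no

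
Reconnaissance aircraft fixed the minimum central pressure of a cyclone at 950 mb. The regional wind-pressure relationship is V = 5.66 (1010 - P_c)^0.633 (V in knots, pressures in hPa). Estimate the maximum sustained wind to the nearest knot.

76 kt

ΔP = 1010 − 950 = 60 mb.
60^0.633 ≈ 13.353.
V ≈ 5.66 × 13.353 ≈ 75.6 kt.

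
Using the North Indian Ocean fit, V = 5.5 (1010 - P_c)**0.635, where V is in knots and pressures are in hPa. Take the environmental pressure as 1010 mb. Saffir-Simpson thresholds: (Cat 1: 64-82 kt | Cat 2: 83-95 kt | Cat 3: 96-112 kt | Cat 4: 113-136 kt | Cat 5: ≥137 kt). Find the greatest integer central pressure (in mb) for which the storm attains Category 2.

938 mb

Category 2 begins at V = 83 kt.
Required ΔP = (83/5.5)^(1/0.635) = 15.091^1.575 ≈ 71.82 mb.
P_c ≤ 1010 − 71.82 = 938.18, so the highest integer P_c is 938 mb.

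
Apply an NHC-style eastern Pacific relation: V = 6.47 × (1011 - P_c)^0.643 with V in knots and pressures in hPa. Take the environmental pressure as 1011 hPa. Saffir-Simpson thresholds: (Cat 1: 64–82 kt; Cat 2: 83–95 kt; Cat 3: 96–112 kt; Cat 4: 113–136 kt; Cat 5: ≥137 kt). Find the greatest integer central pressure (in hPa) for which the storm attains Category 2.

958 hPa

Category 2 begins at V = 83 kt.
Required ΔP = (83/6.47)^(1/0.643) = 12.828^1.555 ≈ 52.90 hPa.
P_c ≤ 1011 − 52.90 = 958.10, so the highest integer P_c is 958 hPa.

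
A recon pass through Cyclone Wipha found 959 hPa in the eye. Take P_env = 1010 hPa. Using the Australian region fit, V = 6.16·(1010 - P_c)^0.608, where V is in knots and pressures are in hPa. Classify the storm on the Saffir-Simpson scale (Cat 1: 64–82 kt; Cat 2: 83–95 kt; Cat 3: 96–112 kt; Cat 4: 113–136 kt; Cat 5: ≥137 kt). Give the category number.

ΔP = 1010 − 959 = 51 hPa.
V ≈ 6.16 × 51^0.608 = 6.16 × 10.92 ≈ 67 kt.
67 kt falls in the Category 1 band.

1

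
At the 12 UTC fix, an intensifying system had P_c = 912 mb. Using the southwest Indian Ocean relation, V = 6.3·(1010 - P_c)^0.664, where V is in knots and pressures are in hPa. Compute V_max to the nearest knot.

132 kt

ΔP = 1010 − 912 = 98 mb.
98^0.664 ≈ 20.998.
V ≈ 6.3 × 20.998 ≈ 132.3 kt.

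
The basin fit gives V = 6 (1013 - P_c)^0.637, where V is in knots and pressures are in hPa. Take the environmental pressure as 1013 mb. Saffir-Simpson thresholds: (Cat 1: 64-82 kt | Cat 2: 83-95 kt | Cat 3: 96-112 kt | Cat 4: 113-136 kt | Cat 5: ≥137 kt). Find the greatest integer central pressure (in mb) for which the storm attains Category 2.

Category 2 begins at V = 83 kt.
Required ΔP = (83/6)^(1/0.637) = 13.833^1.570 ≈ 61.82 mb.
P_c ≤ 1013 − 61.82 = 951.18, so the highest integer P_c is 951 mb.

951 mb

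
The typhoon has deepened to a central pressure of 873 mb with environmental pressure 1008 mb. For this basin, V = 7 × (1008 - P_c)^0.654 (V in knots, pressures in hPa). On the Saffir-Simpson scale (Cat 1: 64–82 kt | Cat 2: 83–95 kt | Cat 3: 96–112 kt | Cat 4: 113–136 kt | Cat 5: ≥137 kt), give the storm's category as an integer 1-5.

ΔP = 1008 − 873 = 135 mb.
V ≈ 7 × 135^0.654 = 7 × 24.73 ≈ 173 kt.
173 kt falls in the Category 5 band.

5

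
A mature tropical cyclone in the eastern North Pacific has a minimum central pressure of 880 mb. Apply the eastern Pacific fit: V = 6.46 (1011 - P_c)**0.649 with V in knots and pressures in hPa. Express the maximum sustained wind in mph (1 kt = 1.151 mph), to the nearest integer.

176 mph

ΔP = 1011 − 880 = 131 mb.
V ≈ 6.46 × 131^0.649 = 6.46 × 23.665 ≈ 152.877 kt.
152.877 × 1.151 ≈ 175.96 mph → 176 mph.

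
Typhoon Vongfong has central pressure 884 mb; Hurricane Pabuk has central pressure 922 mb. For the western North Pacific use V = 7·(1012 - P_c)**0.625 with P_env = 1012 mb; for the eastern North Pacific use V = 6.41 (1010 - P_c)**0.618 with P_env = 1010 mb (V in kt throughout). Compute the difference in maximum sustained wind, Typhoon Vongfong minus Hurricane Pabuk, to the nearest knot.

Typhoon Vongfong: ΔP = 128; V ≈ 7 × 128^0.625 ≈ 145.25 kt.
Hurricane Pabuk: ΔP = 88; V ≈ 6.41 × 88^0.618 ≈ 101.99 kt.
Difference ≈ 145.25 − 101.99 = 43.26 → 43 kt.

43 kt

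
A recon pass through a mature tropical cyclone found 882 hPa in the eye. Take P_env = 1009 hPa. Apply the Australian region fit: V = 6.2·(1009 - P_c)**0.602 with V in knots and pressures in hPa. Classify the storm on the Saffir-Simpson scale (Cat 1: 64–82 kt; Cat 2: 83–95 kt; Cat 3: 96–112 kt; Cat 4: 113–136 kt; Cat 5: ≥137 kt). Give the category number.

ΔP = 1009 − 882 = 127 hPa.
V ≈ 6.2 × 127^0.602 = 6.2 × 18.47 ≈ 115 kt.
115 kt falls in the Category 4 band.

4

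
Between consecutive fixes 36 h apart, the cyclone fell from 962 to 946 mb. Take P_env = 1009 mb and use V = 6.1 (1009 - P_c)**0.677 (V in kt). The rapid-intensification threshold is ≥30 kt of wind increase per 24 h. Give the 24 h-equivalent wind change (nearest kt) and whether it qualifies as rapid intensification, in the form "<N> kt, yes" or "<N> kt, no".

V₁: ΔP = 47, V ≈ 6.1 × 47^0.677 ≈ 82.67 kt.
V₂: ΔP = 63, V ≈ 6.1 × 63^0.677 ≈ 100.81 kt.
ΔV over 36 h = 18.14 kt → 24 h equivalent = 18.14 × 24/36 ≈ 12.09 kt.
12 kt < 30 kt ⇒ not rapid intensification.

12 kt, no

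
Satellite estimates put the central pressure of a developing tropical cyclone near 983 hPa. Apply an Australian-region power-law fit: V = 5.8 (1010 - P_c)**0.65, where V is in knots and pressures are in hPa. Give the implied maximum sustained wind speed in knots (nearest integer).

49 kt

ΔP = 1010 − 983 = 27 hPa.
27^0.65 ≈ 8.519.
V ≈ 5.8 × 8.519 ≈ 49.4 kt.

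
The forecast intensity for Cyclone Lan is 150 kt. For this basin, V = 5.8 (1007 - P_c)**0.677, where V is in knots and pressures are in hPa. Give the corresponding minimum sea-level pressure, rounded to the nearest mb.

885 mb

ΔP = (V / 5.8)^(1/0.677) = (150/5.8)^1.477.
150/5.8 = 25.862; 25.862^1.477 ≈ 122.08 mb.
P_c = 1007 − 122.08 = 884.92 ≈ 885 mb.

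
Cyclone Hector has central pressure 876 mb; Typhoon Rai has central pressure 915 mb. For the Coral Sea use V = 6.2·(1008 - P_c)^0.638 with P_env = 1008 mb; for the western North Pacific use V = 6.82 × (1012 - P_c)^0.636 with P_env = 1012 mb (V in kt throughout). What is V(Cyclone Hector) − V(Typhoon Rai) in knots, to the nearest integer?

Cyclone Hector: ΔP = 132; V ≈ 6.2 × 132^0.638 ≈ 139.74 kt.
Typhoon Rai: ΔP = 97; V ≈ 6.82 × 97^0.636 ≈ 125.13 kt.
Difference ≈ 139.74 − 125.13 = 14.61 → 15 kt.

15 kt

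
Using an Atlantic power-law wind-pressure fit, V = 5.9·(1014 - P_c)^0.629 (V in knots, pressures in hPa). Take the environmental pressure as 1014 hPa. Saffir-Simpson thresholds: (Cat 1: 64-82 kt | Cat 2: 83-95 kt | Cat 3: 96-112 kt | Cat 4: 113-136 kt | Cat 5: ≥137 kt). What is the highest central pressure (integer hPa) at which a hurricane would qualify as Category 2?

Category 2 begins at V = 83 kt.
Required ΔP = (83/5.9)^(1/0.629) = 14.068^1.590 ≈ 66.91 hPa.
P_c ≤ 1014 − 66.91 = 947.09, so the highest integer P_c is 947 hPa.

947 hPa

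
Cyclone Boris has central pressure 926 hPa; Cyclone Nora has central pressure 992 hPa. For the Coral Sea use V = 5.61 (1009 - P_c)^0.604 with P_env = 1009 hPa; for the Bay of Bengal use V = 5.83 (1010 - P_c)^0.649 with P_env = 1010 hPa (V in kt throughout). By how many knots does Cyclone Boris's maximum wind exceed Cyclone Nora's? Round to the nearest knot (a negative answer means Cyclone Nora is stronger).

43 kt

Cyclone Boris: ΔP = 83; V ≈ 5.61 × 83^0.604 ≈ 80.93 kt.
Cyclone Nora: ΔP = 18; V ≈ 5.83 × 18^0.649 ≈ 38.05 kt.
Difference ≈ 80.93 − 38.05 = 42.88 → 43 kt.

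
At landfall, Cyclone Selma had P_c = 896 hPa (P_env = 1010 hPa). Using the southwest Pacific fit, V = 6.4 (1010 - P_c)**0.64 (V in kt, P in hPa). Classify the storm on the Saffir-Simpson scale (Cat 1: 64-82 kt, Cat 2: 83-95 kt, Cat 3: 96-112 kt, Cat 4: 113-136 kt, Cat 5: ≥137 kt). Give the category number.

ΔP = 1010 − 896 = 114 hPa.
V ≈ 6.4 × 114^0.64 = 6.4 × 20.72 ≈ 133 kt.
133 kt falls in the Category 4 band.

4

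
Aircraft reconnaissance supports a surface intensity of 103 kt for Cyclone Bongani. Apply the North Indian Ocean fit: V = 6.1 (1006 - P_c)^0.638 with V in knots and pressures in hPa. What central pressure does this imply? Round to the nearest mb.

922 mb

ΔP = (V / 6.1)^(1/0.638) = (103/6.1)^1.567.
103/6.1 = 16.885; 16.885^1.567 ≈ 83.94 mb.
P_c = 1006 − 83.94 = 922.06 ≈ 922 mb.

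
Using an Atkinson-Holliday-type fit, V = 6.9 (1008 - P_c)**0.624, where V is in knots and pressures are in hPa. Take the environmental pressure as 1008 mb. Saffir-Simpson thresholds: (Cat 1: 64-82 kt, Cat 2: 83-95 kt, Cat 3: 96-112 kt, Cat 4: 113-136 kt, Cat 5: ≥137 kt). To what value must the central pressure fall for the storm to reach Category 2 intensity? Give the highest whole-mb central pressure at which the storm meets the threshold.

954 mb

Category 2 begins at V = 83 kt.
Required ΔP = (83/6.9)^(1/0.624) = 12.029^1.603 ≈ 53.84 mb.
P_c ≤ 1008 − 53.84 = 954.16, so the highest integer P_c is 954 mb.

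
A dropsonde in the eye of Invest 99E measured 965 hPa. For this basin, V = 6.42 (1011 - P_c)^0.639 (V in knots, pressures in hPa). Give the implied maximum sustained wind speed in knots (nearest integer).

ΔP = 1011 − 965 = 46 hPa.
46^0.639 ≈ 11.548.
V ≈ 6.42 × 11.548 ≈ 74.1 kt.

74 kt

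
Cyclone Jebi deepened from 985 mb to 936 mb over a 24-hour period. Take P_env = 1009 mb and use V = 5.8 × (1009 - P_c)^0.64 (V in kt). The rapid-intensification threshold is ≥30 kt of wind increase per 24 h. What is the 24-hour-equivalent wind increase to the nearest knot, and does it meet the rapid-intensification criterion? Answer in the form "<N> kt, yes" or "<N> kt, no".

46 kt, yes

V₁: ΔP = 24, V ≈ 5.8 × 24^0.64 ≈ 44.34 kt.
V₂: ΔP = 73, V ≈ 5.8 × 73^0.64 ≈ 90.36 kt.
ΔV over 24 h = 46.02 kt → 24 h equivalent = 46.02 × 24/24 ≈ 46.02 kt.
46 kt ≥ 30 kt ⇒ rapid intensification.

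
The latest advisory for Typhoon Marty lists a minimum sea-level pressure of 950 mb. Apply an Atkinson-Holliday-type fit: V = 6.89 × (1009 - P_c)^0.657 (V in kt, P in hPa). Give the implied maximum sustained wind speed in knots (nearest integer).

ΔP = 1009 − 950 = 59 mb.
59^0.657 ≈ 14.570.
V ≈ 6.89 × 14.570 ≈ 100.4 kt.

100 kt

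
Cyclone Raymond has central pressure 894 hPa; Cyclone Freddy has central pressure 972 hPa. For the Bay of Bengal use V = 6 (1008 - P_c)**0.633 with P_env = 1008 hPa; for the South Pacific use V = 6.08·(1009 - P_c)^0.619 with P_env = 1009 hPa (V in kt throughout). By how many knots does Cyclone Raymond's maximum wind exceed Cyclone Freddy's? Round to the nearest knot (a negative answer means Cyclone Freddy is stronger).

Cyclone Raymond: ΔP = 114; V ≈ 6 × 114^0.633 ≈ 120.27 kt.
Cyclone Freddy: ΔP = 37; V ≈ 6.08 × 37^0.619 ≈ 56.84 kt.
Difference ≈ 120.27 − 56.84 = 63.43 → 63 kt.

63 kt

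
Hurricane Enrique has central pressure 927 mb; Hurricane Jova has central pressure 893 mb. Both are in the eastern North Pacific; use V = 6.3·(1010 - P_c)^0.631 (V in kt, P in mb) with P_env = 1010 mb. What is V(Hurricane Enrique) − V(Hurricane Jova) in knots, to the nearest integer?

-25 kt

Hurricane Enrique: ΔP = 83; V ≈ 6.3 × 83^0.631 ≈ 102.40 kt.
Hurricane Jova: ΔP = 117; V ≈ 6.3 × 117^0.631 ≈ 127.16 kt.
Difference ≈ 102.40 − 127.16 = -24.76 → -25 kt.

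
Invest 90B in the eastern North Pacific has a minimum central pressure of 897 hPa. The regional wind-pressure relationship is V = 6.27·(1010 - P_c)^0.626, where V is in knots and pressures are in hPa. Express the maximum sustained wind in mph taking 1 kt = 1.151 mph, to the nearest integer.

139 mph

ΔP = 1010 − 897 = 113 hPa.
V ≈ 6.27 × 113^0.626 = 6.27 × 19.285 ≈ 120.919 kt.
120.919 × 1.151 ≈ 139.18 mph → 139 mph.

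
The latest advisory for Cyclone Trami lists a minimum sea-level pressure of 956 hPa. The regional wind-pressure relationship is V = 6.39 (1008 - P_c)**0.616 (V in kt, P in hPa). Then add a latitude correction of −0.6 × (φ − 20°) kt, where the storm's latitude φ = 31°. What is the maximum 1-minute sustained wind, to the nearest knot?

66 kt

ΔP = 1008 − 956 = 52 hPa.
52^0.616 ≈ 11.404.
V ≈ 6.39 × 11.404 ≈ 72.9 kt.
Latitude correction: −0.6 × (31 − 20) = -6.6 kt.
Corrected V ≈ 66.3 kt → 66 kt.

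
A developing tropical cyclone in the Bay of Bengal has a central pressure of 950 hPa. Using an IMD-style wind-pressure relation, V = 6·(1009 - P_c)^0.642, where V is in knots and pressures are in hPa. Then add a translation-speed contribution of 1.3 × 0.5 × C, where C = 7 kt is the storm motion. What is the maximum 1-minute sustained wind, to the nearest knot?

87 kt

ΔP = 1009 − 950 = 59 hPa.
59^0.642 ≈ 13.705.
V ≈ 6 × 13.705 ≈ 82.2 kt.
Translation term: 1.3 × 0.5 × 7 = 4.55 kt.
Corrected V ≈ 86.75 kt → 87 kt.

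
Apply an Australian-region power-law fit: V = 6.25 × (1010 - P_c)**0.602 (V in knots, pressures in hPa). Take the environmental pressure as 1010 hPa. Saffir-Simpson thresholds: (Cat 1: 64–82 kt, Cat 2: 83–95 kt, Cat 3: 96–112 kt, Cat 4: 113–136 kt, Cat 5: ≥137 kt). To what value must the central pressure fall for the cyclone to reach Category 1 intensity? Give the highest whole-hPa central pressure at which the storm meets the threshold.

962 hPa

Category 1 begins at V = 64 kt.
Required ΔP = (64/6.25)^(1/0.602) = 10.240^1.661 ≈ 47.67 hPa.
P_c ≤ 1010 − 47.67 = 962.33, so the highest integer P_c is 962 hPa.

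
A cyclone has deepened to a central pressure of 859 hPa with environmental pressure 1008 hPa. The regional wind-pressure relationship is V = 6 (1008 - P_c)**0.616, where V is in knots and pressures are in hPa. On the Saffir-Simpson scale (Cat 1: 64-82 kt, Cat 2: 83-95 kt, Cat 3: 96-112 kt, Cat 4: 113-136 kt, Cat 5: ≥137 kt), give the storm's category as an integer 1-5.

4

ΔP = 1008 − 859 = 149 hPa.
V ≈ 6 × 149^0.616 = 6 × 21.81 ≈ 131 kt.
131 kt falls in the Category 4 band.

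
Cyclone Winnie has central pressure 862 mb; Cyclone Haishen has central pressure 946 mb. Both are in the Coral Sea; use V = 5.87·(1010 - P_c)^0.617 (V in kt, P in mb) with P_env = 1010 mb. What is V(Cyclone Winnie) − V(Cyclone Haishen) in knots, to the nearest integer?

52 kt

Cyclone Winnie: ΔP = 148; V ≈ 5.87 × 148^0.617 ≈ 128.14 kt.
Cyclone Haishen: ΔP = 64; V ≈ 5.87 × 64^0.617 ≈ 76.39 kt.
Difference ≈ 128.14 − 76.39 = 51.75 → 52 kt.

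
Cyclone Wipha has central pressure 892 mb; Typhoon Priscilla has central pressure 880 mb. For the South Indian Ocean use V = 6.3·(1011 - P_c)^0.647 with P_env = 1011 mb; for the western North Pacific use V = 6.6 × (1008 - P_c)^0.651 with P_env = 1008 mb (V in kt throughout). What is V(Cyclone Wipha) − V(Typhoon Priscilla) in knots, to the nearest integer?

-17 kt

Cyclone Wipha: ΔP = 119; V ≈ 6.3 × 119^0.647 ≈ 138.75 kt.
Typhoon Priscilla: ΔP = 128; V ≈ 6.6 × 128^0.651 ≈ 155.36 kt.
Difference ≈ 138.75 − 155.36 = -16.61 → -17 kt.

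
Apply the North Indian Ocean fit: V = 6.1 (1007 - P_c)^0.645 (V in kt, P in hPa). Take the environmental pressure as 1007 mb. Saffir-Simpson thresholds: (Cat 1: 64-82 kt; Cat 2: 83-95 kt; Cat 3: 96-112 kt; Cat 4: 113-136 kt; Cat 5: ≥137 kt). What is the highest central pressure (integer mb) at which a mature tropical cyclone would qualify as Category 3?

Category 3 begins at V = 96 kt.
Required ΔP = (96/6.1)^(1/0.645) = 15.738^1.550 ≈ 71.73 mb.
P_c ≤ 1007 − 71.73 = 935.27, so the highest integer P_c is 935 mb.

935 mb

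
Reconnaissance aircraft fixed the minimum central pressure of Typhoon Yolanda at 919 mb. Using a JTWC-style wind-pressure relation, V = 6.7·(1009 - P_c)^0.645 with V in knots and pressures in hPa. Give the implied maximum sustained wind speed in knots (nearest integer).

122 kt

ΔP = 1009 − 919 = 90 mb.
90^0.645 ≈ 18.217.
V ≈ 6.7 × 18.217 ≈ 122.1 kt.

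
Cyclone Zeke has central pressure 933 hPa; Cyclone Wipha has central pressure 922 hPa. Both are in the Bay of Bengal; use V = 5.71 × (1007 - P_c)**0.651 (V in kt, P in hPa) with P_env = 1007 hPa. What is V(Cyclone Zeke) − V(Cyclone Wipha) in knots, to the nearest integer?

Cyclone Zeke: ΔP = 74; V ≈ 5.71 × 74^0.651 ≈ 94.08 kt.
Cyclone Wipha: ΔP = 85; V ≈ 5.71 × 85^0.651 ≈ 102.96 kt.
Difference ≈ 94.08 − 102.96 = -8.88 → -9 kt.

-9 kt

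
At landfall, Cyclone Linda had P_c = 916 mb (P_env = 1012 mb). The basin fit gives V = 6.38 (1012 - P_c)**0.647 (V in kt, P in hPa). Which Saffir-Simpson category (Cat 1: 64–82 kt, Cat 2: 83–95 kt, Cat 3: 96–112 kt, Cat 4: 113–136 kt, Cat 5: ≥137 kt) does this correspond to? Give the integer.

ΔP = 1012 − 916 = 96 mb.
V ≈ 6.38 × 96^0.647 = 6.38 × 19.17 ≈ 122 kt.
122 kt falls in the Category 4 band.

4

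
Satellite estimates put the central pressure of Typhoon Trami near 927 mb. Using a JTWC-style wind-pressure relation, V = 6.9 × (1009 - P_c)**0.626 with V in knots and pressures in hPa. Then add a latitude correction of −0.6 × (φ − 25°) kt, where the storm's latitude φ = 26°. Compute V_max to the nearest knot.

108 kt

ΔP = 1009 − 927 = 82 mb.
82^0.626 ≈ 15.778.
V ≈ 6.9 × 15.778 ≈ 108.9 kt.
Latitude correction: −0.6 × (26 − 25) = -0.6 kt.
Corrected V ≈ 108.3 kt → 108 kt.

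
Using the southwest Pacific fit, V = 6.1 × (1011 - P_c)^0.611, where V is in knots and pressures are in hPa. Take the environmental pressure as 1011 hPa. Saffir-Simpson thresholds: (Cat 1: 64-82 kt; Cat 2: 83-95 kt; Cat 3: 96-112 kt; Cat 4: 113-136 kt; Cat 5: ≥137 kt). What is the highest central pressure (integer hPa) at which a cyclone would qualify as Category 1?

Category 1 begins at V = 64 kt.
Required ΔP = (64/6.1)^(1/0.611) = 10.492^1.637 ≈ 46.86 hPa.
P_c ≤ 1011 − 46.86 = 964.14, so the highest integer P_c is 964 hPa.

964 hPa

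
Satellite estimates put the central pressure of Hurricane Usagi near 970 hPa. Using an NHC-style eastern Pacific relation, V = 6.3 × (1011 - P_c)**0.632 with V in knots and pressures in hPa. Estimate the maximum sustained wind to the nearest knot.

66 kt

ΔP = 1011 − 970 = 41 hPa.
41^0.632 ≈ 10.454.
V ≈ 6.3 × 10.454 ≈ 65.9 kt.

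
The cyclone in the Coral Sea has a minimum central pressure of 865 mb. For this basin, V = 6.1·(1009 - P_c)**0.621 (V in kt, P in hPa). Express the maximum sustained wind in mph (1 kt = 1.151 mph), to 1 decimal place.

153.7 mph

ΔP = 1009 − 865 = 144 mb.
V ≈ 6.1 × 144^0.621 = 6.1 × 21.895 ≈ 133.559 kt.
133.559 × 1.151 ≈ 153.73 mph → 153.7 mph.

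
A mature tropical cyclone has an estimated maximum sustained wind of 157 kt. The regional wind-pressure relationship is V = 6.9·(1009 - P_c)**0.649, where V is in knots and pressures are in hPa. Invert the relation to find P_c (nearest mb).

ΔP = (V / 6.9)^(1/0.649) = (157/6.9)^1.541.
157/6.9 = 22.754; 22.754^1.541 ≈ 123.31 mb.
P_c = 1009 − 123.31 = 885.69 ≈ 886 mb.

886 mb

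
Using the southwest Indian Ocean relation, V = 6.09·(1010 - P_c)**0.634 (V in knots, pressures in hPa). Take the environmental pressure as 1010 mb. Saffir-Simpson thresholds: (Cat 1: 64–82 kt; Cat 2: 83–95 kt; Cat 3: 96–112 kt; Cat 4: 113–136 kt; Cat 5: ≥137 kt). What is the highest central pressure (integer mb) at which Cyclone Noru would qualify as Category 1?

Category 1 begins at V = 64 kt.
Required ΔP = (64/6.09)^(1/0.634) = 10.509^1.577 ≈ 40.86 mb.
P_c ≤ 1010 − 40.86 = 969.14, so the highest integer P_c is 969 mb.

969 mb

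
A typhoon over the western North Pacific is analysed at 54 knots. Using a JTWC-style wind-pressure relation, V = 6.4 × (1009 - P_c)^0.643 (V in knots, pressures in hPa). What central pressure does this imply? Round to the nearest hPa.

981 hPa

ΔP = (V / 6.4)^(1/0.643) = (54/6.4)^1.555.
54/6.4 = 8.438; 8.438^1.555 ≈ 27.57 hPa.
P_c = 1009 − 27.57 = 981.43 ≈ 981 hPa.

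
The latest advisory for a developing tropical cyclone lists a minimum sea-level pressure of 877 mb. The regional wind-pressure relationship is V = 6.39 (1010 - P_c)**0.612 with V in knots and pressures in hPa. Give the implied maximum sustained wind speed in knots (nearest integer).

127 kt

ΔP = 1010 − 877 = 133 mb.
133^0.612 ≈ 19.943.
V ≈ 6.39 × 19.943 ≈ 127.4 kt.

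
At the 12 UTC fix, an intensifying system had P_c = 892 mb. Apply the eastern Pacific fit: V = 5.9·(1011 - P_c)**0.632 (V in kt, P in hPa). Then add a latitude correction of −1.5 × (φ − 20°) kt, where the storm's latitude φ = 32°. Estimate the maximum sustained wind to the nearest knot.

ΔP = 1011 − 892 = 119 mb.
119^0.632 ≈ 20.500.
V ≈ 5.9 × 20.500 ≈ 120.9 kt.
Latitude correction: −1.5 × (32 − 20) = -18 kt.
Corrected V ≈ 102.9 kt → 103 kt.

103 kt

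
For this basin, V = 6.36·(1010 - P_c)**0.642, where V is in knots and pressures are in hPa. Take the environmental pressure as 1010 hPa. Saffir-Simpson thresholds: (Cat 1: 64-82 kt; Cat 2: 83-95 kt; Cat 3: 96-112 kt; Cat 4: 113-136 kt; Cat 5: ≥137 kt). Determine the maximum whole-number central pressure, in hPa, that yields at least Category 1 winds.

973 hPa

Category 1 begins at V = 64 kt.
Required ΔP = (64/6.36)^(1/0.642) = 10.063^1.558 ≈ 36.46 hPa.
P_c ≤ 1010 − 36.46 = 973.54, so the highest integer P_c is 973 hPa.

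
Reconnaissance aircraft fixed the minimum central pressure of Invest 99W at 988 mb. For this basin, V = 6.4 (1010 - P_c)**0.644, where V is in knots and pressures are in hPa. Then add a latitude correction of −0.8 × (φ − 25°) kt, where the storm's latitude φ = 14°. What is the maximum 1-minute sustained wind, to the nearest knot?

ΔP = 1010 − 988 = 22 mb.
22^0.644 ≈ 7.320.
V ≈ 6.4 × 7.320 ≈ 46.8 kt.
Latitude correction: −0.8 × (14 − 25) = 8.8 kt.
Corrected V ≈ 55.6 kt → 56 kt.

56 kt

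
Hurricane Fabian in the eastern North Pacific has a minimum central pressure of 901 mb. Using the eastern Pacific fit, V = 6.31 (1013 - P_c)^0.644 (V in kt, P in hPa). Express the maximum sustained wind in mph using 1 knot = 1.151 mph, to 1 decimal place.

ΔP = 1013 − 901 = 112 mb.
V ≈ 6.31 × 112^0.644 = 6.31 × 20.878 ≈ 131.742 kt.
131.742 × 1.151 ≈ 151.64 mph → 151.6 mph.

151.6 mph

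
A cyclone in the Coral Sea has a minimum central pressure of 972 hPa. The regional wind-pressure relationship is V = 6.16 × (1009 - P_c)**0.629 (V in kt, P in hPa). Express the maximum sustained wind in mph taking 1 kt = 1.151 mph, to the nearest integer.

ΔP = 1009 − 972 = 37 hPa.
V ≈ 6.16 × 37^0.629 = 6.16 × 9.692 ≈ 59.701 kt.
59.701 × 1.151 ≈ 68.72 mph → 69 mph.

69 mph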